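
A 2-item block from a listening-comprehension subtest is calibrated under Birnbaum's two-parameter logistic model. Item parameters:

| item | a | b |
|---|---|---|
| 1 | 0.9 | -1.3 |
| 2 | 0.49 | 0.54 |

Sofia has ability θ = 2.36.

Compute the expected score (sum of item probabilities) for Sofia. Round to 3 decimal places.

P(θ) = 1 / (1 + exp(−a(θ − b)))
P_1 = 1/(1+e^{-3.2940}) = 0.9642
P_2 = 1/(1+e^{-0.8918}) = 0.7093
E[score] = 0.9642 + 0.7093 = 1.6735

1.673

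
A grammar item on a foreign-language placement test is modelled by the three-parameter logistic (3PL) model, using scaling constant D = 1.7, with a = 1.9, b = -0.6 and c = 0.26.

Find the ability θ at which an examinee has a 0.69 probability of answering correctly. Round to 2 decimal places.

-0.50

P(θ) = c + (1 − c) · 1 / (1 + exp(−D·a(θ − b)))
Remove guessing floor: (0.69 − 0.26)/(1 − 0.26) = 0.5811
logit = ln(0.5811/0.4189) = 0.3272
θ = b + logit/(1.7·a) = -0.6 + 0.3272/3.2300 = -0.4987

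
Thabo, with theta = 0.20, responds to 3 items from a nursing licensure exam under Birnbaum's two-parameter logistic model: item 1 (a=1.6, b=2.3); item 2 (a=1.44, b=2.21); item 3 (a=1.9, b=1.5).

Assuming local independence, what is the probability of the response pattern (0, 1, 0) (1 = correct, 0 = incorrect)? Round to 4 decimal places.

0.0467

P(theta) = 1 / (1 + exp(−a(theta − b)))
P_1 = 1/(1+e^{3.3600}) = 0.0336
P_2 = 1/(1+e^{2.8944}) = 0.0524
P_3 = 1/(1+e^{2.4700}) = 0.0780
L = (1−P_1) × P_2 × (1−P_3) = 0.9664 × 0.0524 × 0.9220 = 0.04672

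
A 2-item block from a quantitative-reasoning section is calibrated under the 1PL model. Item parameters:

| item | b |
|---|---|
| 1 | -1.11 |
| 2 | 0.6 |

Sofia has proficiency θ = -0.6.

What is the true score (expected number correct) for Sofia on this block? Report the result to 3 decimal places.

P(θ) = 1 / (1 + exp(−(θ − b)))
P_1 = 1/(1+e^{-0.5100}) = 0.6248
P_2 = 1/(1+e^{1.2000}) = 0.2315
E[score] = 0.6248 + 0.2315 = 0.8563

0.856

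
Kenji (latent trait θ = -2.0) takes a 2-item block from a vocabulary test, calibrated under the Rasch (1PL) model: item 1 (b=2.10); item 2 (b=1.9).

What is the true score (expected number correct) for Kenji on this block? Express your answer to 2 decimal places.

P(θ) = 1 / (1 + exp(−(θ − b)))
P_1 = 1/(1+e^{4.1000}) = 0.0163
P_2 = 1/(1+e^{3.9000}) = 0.0198
E[score] = 0.0163 + 0.0198 = 0.0361

0.04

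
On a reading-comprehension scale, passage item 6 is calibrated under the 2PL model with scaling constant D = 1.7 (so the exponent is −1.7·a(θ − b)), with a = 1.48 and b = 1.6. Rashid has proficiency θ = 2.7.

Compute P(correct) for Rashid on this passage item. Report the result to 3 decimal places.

P(θ) = 1 / (1 + exp(−D·a(θ − b)))
Exponent: 1.7 × 1.48 × (2.7 − 1.6) = 2.7676
1/(1 + e^{-2.7676}) = 0.9409
P = 0.9409

0.941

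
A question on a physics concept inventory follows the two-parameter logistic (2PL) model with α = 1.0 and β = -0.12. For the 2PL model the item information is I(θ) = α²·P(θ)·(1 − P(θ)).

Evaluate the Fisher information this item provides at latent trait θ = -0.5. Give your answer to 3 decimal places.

0.241

P = 1/(1+e^{0.3800}) = 0.4061
P(1−P) = 0.4061 × 0.5939 = 0.2412
I = α² × P(1−P) = 1.0² × 0.2412 = 0.24119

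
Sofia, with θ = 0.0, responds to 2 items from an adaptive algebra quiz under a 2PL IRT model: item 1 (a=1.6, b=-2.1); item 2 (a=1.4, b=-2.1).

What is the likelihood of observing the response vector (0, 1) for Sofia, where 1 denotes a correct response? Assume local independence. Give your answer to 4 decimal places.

P(θ) = 1 / (1 + exp(−a(θ − b)))
P_1 = 1/(1+e^{-3.3600}) = 0.9664
P_2 = 1/(1+e^{-2.9400}) = 0.9498
L = (1−P_1) × P_2 = 0.0336 × 0.9498 = 0.03188

0.0319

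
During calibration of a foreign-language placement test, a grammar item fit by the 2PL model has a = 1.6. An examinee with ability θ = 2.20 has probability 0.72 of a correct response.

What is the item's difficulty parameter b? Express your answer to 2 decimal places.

1.61

P(θ) = 1 / (1 + exp(−a(θ − b)))
logit(0.72) = ln(0.72/0.28) = 0.9445
b = θ − logit/(a) = 2.20 − 0.9445/1.6000 = 1.6097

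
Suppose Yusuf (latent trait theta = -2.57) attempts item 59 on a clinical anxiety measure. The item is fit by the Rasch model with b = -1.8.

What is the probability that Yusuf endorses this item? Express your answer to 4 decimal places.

P(theta) = 1 / (1 + exp(−(theta − b)))
Exponent: (-2.57 − (-1.8)) = -0.7700
1/(1 + e^{0.7700}) = 0.3165
P = 0.3165

0.3165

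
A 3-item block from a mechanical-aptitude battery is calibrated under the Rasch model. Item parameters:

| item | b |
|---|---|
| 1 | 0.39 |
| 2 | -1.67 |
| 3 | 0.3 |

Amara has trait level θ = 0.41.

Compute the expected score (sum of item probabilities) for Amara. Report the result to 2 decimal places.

1.92

P(θ) = 1 / (1 + exp(−(θ − b)))
P_1 = 1/(1+e^{-0.0200}) = 0.5050
P_2 = 1/(1+e^{-2.0800}) = 0.8889
P_3 = 1/(1+e^{-0.1100}) = 0.5275
E[score] = 0.5050 + 0.8889 + 0.5275 = 1.9214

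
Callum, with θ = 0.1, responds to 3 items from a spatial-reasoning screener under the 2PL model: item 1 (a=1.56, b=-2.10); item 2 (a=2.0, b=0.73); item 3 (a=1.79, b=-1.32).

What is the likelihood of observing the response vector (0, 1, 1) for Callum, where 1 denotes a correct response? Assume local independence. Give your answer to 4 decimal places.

P(θ) = 1 / (1 + exp(−a(θ − b)))
P_1 = 1/(1+e^{-3.4320}) = 0.9687
P_2 = 1/(1+e^{1.2600}) = 0.2210
P_3 = 1/(1+e^{-2.5418}) = 0.9270
L = (1−P_1) × P_2 × P_3 = 0.0313 × 0.2210 × 0.9270 = 0.00641

0.0064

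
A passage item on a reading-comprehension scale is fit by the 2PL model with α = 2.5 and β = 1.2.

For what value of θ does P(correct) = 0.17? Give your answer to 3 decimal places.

0.566

P(θ) = 1 / (1 + exp(−α(θ − β)))
logit = ln(0.1700/0.8300) = -1.5856
θ = β + logit/(α) = 1.2 + (-1.5856)/2.5000 = 0.5657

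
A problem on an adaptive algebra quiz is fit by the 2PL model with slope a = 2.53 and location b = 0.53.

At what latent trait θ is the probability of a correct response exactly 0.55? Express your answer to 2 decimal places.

0.61

P(θ) = 1 / (1 + exp(−a(θ − b)))
logit = ln(0.5500/0.4500) = 0.2007
θ = b + logit/(a) = 0.53 + 0.2007/2.5300 = 0.6093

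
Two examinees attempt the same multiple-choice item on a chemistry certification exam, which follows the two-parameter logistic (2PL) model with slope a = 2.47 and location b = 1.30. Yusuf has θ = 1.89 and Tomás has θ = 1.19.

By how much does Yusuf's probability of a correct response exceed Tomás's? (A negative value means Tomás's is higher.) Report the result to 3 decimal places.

P(θ) = 1 / (1 + exp(−a(θ − b)))
P(Yusuf) = 0.8111  [exponent 1.4573]
P(Tomás) = 0.4325  [exponent -0.2717]
Difference = 0.8111 − 0.4325 = 0.3786

0.379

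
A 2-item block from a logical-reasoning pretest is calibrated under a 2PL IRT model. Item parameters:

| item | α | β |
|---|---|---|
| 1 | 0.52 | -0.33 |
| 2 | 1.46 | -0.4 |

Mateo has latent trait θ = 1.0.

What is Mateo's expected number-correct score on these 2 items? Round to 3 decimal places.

P(θ) = 1 / (1 + exp(−α(θ − β)))
P_1 = 1/(1+e^{-0.6916}) = 0.6663
P_2 = 1/(1+e^{-2.0440}) = 0.8853
E[score] = 0.6663 + 0.8853 = 1.5517

1.552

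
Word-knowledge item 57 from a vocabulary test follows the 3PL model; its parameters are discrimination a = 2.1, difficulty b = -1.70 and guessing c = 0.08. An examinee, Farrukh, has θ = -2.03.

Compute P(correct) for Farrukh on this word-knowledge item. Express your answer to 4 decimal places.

0.3867

P(θ) = c + (1 − c) · 1 / (1 + exp(−a(θ − b)))
Exponent: 2.1 × (-2.03 − (-1.70)) = -0.6930
1/(1 + e^{0.6930}) = 0.3334
P = 0.08 + 0.92 × 0.3334 = 0.3867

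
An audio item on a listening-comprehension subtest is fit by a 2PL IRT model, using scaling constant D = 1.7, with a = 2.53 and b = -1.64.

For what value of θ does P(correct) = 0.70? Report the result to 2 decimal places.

-1.44

P(θ) = 1 / (1 + exp(−D·a(θ − b)))
logit = ln(0.7000/0.3000) = 0.8473
θ = b + logit/(1.7·a) = -1.64 + 0.8473/4.3010 = -1.4430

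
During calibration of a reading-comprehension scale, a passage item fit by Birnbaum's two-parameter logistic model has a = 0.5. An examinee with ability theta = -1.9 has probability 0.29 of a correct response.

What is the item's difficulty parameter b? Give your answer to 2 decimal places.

P(theta) = 1 / (1 + exp(−a(theta − b)))
logit(0.29) = ln(0.29/0.71) = -0.8954
b = theta − logit/(a) = -1.9 − (-0.8954)/0.5000 = -0.1092

-0.11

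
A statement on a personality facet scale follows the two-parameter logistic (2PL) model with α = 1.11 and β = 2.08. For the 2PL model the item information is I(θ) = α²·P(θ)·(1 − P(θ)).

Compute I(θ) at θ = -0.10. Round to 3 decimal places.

P = 1/(1+e^{2.4198}) = 0.0817
P(1−P) = 0.0817 × 0.9183 = 0.0750
I = α² × P(1−P) = 1.11² × 0.0750 = 0.09241

0.092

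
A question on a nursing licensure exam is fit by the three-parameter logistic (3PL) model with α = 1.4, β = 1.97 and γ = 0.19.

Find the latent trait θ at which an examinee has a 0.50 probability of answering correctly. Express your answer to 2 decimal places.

P(θ) = γ + (1 − γ) · 1 / (1 + exp(−α(θ − β)))
Remove guessing floor: (0.50 − 0.19)/(1 − 0.19) = 0.3827
logit = ln(0.3827/0.6173) = -0.4780
θ = β + logit/(α) = 1.97 + (-0.4780)/1.4000 = 1.6285

1.63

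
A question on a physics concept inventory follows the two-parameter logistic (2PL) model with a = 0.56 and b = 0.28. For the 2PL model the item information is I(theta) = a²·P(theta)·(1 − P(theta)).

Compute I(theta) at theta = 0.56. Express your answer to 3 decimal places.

0.078

P = 1/(1+e^{-0.1568}) = 0.5391
P(1−P) = 0.5391 × 0.4609 = 0.2485
I = a² × P(1−P) = 0.56² × 0.2485 = 0.07792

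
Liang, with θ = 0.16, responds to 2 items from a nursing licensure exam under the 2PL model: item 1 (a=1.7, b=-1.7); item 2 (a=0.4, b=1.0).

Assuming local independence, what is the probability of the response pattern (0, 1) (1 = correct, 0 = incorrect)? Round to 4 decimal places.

P(θ) = 1 / (1 + exp(−a(θ − b)))
P_1 = 1/(1+e^{-3.1620}) = 0.9594
P_2 = 1/(1+e^{0.3360}) = 0.4168
L = (1−P_1) × P_2 = 0.0406 × 0.4168 = 0.01693

0.0169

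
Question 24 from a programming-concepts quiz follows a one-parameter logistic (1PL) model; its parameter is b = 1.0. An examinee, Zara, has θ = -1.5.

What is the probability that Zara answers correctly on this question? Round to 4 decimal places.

P(θ) = 1 / (1 + exp(−(θ − b)))
Exponent: (-1.5 − 1.0) = -2.5000
1/(1 + e^{2.5000}) = 0.0759
P = 0.0759

0.0759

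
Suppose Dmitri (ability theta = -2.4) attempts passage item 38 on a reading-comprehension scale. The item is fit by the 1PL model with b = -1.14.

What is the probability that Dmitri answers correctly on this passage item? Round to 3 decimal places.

P(theta) = 1 / (1 + exp(−(theta − b)))
Exponent: (-2.4 − (-1.14)) = -1.2600
1/(1 + e^{1.2600}) = 0.2210
P = 0.2210

0.221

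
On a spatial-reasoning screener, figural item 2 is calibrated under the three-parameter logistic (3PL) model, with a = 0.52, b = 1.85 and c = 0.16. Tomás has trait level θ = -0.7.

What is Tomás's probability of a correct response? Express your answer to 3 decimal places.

P(θ) = c + (1 − c) · 1 / (1 + exp(−a(θ − b)))
Exponent: 0.52 × (-0.7 − 1.85) = -1.3260
1/(1 + e^{1.3260}) = 0.2098
P = 0.16 + 0.84 × 0.2098 = 0.3363

0.336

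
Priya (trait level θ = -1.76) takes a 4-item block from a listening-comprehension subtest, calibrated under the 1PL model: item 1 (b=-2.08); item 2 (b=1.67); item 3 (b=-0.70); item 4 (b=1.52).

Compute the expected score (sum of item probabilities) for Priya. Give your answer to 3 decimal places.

P(θ) = 1 / (1 + exp(−(θ − b)))
P_1 = 1/(1+e^{-0.3200}) = 0.5793
P_2 = 1/(1+e^{3.4300}) = 0.0314
P_3 = 1/(1+e^{1.0600}) = 0.2573
P_4 = 1/(1+e^{3.2800}) = 0.0363
E[score] = 0.5793 + 0.0314 + 0.2573 + 0.0363 = 0.9043

0.904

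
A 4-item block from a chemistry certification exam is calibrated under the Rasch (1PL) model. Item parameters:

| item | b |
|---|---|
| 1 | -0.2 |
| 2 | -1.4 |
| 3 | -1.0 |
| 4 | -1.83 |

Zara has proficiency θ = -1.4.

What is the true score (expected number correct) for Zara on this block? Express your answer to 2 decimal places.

1.74

P(θ) = 1 / (1 + exp(−(θ − b)))
P_1 = 1/(1+e^{1.2000}) = 0.2315
P_2 = 1/(1+e^{0.0000}) = 0.5000
P_3 = 1/(1+e^{0.4000}) = 0.4013
P_4 = 1/(1+e^{-0.4300}) = 0.6059
E[score] = 0.2315 + 0.5000 + 0.4013 + 0.6059 = 1.7387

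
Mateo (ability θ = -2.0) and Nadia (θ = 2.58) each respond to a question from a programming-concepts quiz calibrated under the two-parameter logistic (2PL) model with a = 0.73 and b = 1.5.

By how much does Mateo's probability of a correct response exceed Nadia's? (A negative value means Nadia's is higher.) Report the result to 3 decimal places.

P(θ) = 1 / (1 + exp(−a(θ − b)))
P(Mateo) = 0.0721  [exponent -2.5550]
P(Nadia) = 0.6875  [exponent 0.7884]
Difference = 0.0721 − 0.6875 = -0.6154

-0.615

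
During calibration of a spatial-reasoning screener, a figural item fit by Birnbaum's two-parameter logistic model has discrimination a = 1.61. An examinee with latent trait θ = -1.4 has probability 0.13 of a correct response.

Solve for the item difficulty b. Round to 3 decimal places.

P(θ) = 1 / (1 + exp(−a(θ − b)))
logit(0.13) = ln(0.13/0.87) = -1.9010
b = θ − logit/(a) = -1.4 − (-1.9010)/1.6100 = -0.2193

-0.219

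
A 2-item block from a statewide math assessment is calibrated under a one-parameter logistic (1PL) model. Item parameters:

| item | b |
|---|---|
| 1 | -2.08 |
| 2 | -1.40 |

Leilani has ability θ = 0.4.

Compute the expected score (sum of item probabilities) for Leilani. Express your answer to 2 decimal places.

P(θ) = 1 / (1 + exp(−(θ − b)))
P_1 = 1/(1+e^{-2.4800}) = 0.9227
P_2 = 1/(1+e^{-1.8000}) = 0.8581
E[score] = 0.9227 + 0.8581 = 1.7809

1.78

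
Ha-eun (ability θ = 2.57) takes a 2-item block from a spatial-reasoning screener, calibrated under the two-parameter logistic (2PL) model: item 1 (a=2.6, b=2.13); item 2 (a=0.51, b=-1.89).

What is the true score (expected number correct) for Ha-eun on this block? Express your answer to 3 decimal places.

1.665

P(θ) = 1 / (1 + exp(−a(θ − b)))
P_1 = 1/(1+e^{-1.1440}) = 0.7584
P_2 = 1/(1+e^{-2.2746}) = 0.9068
E[score] = 0.7584 + 0.9068 = 1.6652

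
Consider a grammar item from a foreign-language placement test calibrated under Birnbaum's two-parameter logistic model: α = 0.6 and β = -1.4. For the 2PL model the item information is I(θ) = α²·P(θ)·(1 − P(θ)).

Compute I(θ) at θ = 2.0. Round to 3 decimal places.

P = 1/(1+e^{-2.0400}) = 0.8849
P(1−P) = 0.8849 × 0.1151 = 0.1018
I = α² × P(1−P) = 0.6² × 0.1018 = 0.03666

0.037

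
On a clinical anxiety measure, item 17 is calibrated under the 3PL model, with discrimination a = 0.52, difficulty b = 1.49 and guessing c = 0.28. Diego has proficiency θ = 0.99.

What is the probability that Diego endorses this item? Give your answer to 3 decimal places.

P(θ) = c + (1 − c) · 1 / (1 + exp(−a(θ − b)))
Exponent: 0.52 × (0.99 − 1.49) = -0.2600
1/(1 + e^{0.2600}) = 0.4354
P = 0.28 + 0.72 × 0.4354 = 0.5935

0.593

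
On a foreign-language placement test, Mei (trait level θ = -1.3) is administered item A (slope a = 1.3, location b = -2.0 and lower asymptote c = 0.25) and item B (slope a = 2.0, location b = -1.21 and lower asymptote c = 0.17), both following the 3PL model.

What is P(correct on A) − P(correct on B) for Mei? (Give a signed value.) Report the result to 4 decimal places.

0.2370

P(θ) = c + (1 − c) · 1 / (1 + exp(−a(θ − b)))
P_A = 0.7848
P_B = 0.5478
P_A − P_B = 0.2370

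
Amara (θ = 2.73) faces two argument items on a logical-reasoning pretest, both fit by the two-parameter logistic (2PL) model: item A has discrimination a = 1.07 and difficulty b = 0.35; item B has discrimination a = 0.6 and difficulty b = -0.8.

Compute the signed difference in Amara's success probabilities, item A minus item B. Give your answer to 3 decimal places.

P(θ) = 1 / (1 + exp(−a(θ − b)))
P_A = 0.9273
P_B = 0.8926
P_A − P_B = 0.0347

0.035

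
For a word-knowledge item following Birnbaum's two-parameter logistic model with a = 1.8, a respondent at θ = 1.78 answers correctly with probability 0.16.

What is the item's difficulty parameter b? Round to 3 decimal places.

P(θ) = 1 / (1 + exp(−a(θ − b)))
logit(0.16) = ln(0.16/0.84) = -1.6582
b = θ − logit/(a) = 1.78 − (-1.6582)/1.8000 = 2.7012

2.701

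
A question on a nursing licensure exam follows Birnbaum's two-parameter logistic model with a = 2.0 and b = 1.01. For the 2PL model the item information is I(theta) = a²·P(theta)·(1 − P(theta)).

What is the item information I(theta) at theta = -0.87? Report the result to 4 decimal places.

0.0889

P = 1/(1+e^{3.7600}) = 0.0228
P(1−P) = 0.0228 × 0.9772 = 0.0222
I = a² × P(1−P) = 2.0² × 0.0222 = 0.08894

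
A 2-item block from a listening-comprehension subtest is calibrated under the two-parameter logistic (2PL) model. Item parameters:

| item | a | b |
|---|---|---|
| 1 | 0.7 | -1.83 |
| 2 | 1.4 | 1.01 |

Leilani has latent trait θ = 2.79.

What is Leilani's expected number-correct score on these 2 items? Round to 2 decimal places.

1.89

P(θ) = 1 / (1 + exp(−a(θ − b)))
P_1 = 1/(1+e^{-3.2340}) = 0.9621
P_2 = 1/(1+e^{-2.4920}) = 0.9236
E[score] = 0.9621 + 0.9236 = 1.8857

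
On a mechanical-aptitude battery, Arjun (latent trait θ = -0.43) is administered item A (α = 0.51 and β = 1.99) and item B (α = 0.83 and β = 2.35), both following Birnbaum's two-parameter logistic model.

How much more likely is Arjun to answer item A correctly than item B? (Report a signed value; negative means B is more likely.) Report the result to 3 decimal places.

0.135

P(θ) = 1 / (1 + exp(−α(θ − β)))
P_A = 0.2254
P_B = 0.0905
P_A − P_B = 0.1349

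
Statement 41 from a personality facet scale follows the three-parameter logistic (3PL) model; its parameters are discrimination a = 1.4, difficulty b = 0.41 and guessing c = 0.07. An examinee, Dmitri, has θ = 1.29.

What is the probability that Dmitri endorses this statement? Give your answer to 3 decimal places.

0.790

P(θ) = c + (1 − c) · 1 / (1 + exp(−a(θ − b)))
Exponent: 1.4 × (1.29 − 0.41) = 1.2320
1/(1 + e^{-1.2320}) = 0.7742
P = 0.07 + 0.93 × 0.7742 = 0.7900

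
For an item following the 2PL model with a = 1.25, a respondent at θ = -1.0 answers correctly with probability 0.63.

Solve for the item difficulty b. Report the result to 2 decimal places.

P(θ) = 1 / (1 + exp(−a(θ − b)))
logit(0.63) = ln(0.63/0.37) = 0.5322
b = θ − logit/(a) = -1.0 − 0.5322/1.2500 = -1.4258

-1.43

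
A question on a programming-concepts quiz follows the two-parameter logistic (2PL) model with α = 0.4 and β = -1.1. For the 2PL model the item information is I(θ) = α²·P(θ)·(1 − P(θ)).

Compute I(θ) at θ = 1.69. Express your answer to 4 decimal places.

P = 1/(1+e^{-1.1160}) = 0.7532
P(1−P) = 0.7532 × 0.2468 = 0.1859
I = α² × P(1−P) = 0.4² × 0.1859 = 0.02974

0.0297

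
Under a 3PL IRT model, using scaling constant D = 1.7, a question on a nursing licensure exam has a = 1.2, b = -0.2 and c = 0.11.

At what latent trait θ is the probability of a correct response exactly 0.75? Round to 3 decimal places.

P(θ) = c + (1 − c) · 1 / (1 + exp(−D·a(θ − b)))
Remove guessing floor: (0.75 − 0.11)/(1 − 0.11) = 0.7191
logit = ln(0.7191/0.2809) = 0.9400
θ = b + logit/(1.7·a) = -0.2 + 0.9400/2.0400 = 0.2608

0.261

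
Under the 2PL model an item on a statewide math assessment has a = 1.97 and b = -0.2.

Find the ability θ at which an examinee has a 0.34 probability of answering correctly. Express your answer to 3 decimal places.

P(θ) = 1 / (1 + exp(−a(θ − b)))
logit = ln(0.3400/0.6600) = -0.6633
θ = b + logit/(a) = -0.2 + (-0.6633)/1.9700 = -0.5367

-0.537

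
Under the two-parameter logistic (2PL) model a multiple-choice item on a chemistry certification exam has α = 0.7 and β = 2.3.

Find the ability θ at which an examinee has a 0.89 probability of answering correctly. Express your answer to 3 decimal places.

5.287

P(θ) = 1 / (1 + exp(−α(θ − β)))
logit = ln(0.8900/0.1100) = 2.0907
θ = β + logit/(α) = 2.3 + 2.0907/0.7000 = 5.2868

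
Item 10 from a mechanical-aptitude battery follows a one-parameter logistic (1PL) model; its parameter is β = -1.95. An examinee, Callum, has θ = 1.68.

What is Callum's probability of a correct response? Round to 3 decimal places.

0.974

P(θ) = 1 / (1 + exp(−(θ − β)))
Exponent: (1.68 − (-1.95)) = 3.6300
1/(1 + e^{-3.6300}) = 0.9742
P = 0.9742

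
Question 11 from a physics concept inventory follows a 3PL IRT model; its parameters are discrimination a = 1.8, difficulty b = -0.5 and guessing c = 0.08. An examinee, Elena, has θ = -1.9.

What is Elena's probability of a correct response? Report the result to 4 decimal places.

P(θ) = c + (1 − c) · 1 / (1 + exp(−a(θ − b)))
Exponent: 1.8 × (-1.9 − (-0.5)) = -2.5200
1/(1 + e^{2.5200}) = 0.0745
P = 0.08 + 0.92 × 0.0745 = 0.1485

0.1485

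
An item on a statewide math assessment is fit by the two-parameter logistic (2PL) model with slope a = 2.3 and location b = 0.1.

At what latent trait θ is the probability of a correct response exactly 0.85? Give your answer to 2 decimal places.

0.85

P(θ) = 1 / (1 + exp(−a(θ − b)))
logit = ln(0.8500/0.1500) = 1.7346
θ = b + logit/(a) = 0.1 + 1.7346/2.3000 = 0.8542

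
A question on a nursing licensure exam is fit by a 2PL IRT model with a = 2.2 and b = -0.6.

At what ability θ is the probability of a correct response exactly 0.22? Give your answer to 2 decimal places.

P(θ) = 1 / (1 + exp(−a(θ − b)))
logit = ln(0.2200/0.7800) = -1.2657
θ = b + logit/(a) = -0.6 + (-1.2657)/2.2000 = -1.1753

-1.18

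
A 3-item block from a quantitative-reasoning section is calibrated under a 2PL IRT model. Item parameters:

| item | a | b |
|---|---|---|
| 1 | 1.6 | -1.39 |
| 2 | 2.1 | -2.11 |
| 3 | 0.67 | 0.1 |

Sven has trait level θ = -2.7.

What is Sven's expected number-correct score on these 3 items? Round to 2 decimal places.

0.47

P(θ) = 1 / (1 + exp(−a(θ − b)))
P_1 = 1/(1+e^{2.0960}) = 0.1095
P_2 = 1/(1+e^{1.2390}) = 0.2246
P_3 = 1/(1+e^{1.8760}) = 0.1328
E[score] = 0.1095 + 0.2246 + 0.1328 = 0.4669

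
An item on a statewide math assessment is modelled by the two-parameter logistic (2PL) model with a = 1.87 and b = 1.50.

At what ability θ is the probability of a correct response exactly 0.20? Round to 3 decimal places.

P(θ) = 1 / (1 + exp(−a(θ − b)))
logit = ln(0.2000/0.8000) = -1.3863
θ = b + logit/(a) = 1.50 + (-1.3863)/1.8700 = 0.7587

0.759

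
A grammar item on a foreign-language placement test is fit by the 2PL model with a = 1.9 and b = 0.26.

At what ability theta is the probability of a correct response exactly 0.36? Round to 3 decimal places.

P(theta) = 1 / (1 + exp(−a(theta − b)))
logit = ln(0.3600/0.6400) = -0.5754
theta = b + logit/(a) = 0.26 + (-0.5754)/1.9000 = -0.0428

-0.043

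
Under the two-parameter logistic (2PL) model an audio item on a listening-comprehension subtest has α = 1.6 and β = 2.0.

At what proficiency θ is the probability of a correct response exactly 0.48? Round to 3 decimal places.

P(θ) = 1 / (1 + exp(−α(θ − β)))
logit = ln(0.4800/0.5200) = -0.0800
θ = β + logit/(α) = 2.0 + (-0.0800)/1.6000 = 1.9500

1.950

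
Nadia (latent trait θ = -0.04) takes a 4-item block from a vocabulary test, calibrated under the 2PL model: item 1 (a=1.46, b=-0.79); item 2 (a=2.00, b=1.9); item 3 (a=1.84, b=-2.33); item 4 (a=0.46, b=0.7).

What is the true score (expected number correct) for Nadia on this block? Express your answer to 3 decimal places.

2.171

P(θ) = 1 / (1 + exp(−a(θ − b)))
P_1 = 1/(1+e^{-1.0950}) = 0.7493
P_2 = 1/(1+e^{3.8800}) = 0.0202
P_3 = 1/(1+e^{-4.2136}) = 0.9854
P_4 = 1/(1+e^{0.3404}) = 0.4157
E[score] = 0.7493 + 0.0202 + 0.9854 + 0.4157 = 2.1707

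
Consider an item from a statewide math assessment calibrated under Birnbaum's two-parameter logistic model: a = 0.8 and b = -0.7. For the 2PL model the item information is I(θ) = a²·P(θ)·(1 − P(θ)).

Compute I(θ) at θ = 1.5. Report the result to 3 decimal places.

0.080

P = 1/(1+e^{-1.7600}) = 0.8532
P(1−P) = 0.8532 × 0.1468 = 0.1252
I = a² × P(1−P) = 0.8² × 0.1252 = 0.08016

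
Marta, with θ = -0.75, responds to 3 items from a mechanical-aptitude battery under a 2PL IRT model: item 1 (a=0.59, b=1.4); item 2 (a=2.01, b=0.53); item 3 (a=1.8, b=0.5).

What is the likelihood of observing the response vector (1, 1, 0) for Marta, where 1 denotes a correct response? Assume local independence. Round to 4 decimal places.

0.0141

P(θ) = 1 / (1 + exp(−a(θ − b)))
P_1 = 1/(1+e^{1.2685}) = 0.2195
P_2 = 1/(1+e^{2.5728}) = 0.0709
P_3 = 1/(1+e^{2.2500}) = 0.0953
L = P_1 × P_2 × (1−P_3) = 0.2195 × 0.0709 × 0.9047 = 0.01408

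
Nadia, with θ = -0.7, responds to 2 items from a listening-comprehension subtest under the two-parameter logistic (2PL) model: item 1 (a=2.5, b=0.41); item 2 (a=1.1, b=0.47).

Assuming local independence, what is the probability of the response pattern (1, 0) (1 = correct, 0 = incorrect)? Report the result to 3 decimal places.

P(θ) = 1 / (1 + exp(−a(θ − b)))
P_1 = 1/(1+e^{2.7750}) = 0.0587
P_2 = 1/(1+e^{1.2870}) = 0.2164
L = P_1 × (1−P_2) = 0.0587 × 0.7836 = 0.04599

0.046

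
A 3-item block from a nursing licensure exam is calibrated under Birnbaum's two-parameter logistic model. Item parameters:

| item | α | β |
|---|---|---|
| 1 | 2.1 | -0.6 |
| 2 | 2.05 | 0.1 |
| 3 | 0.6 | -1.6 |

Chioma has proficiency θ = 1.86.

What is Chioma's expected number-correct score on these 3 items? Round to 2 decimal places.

2.86

P(θ) = 1 / (1 + exp(−α(θ − β)))
P_1 = 1/(1+e^{-5.1660}) = 0.9943
P_2 = 1/(1+e^{-3.6080}) = 0.9736
P_3 = 1/(1+e^{-2.0760}) = 0.8885
E[score] = 0.9943 + 0.9736 + 0.8885 = 2.8565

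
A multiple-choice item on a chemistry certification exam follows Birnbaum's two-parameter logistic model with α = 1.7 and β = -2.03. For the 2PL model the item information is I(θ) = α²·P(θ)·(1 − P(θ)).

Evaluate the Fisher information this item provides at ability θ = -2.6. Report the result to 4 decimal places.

0.5763

P = 1/(1+e^{0.9690}) = 0.2751
P(1−P) = 0.2751 × 0.7249 = 0.1994
I = α² × P(1−P) = 1.7² × 0.1994 = 0.57630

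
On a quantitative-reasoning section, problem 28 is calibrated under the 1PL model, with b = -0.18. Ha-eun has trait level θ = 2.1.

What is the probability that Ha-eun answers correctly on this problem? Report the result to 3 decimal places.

0.907

P(θ) = 1 / (1 + exp(−(θ − b)))
Exponent: (2.1 − (-0.18)) = 2.2800
1/(1 + e^{-2.2800}) = 0.9072
P = 0.9072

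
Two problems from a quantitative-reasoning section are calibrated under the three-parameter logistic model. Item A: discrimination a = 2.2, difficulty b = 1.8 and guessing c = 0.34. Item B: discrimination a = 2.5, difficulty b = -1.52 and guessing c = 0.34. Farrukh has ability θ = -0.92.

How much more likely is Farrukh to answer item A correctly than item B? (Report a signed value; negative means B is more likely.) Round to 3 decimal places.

P(θ) = c + (1 − c) · 1 / (1 + exp(−a(θ − b)))
P_A = 0.3417
P_B = 0.8796
P_A − P_B = -0.5379

-0.538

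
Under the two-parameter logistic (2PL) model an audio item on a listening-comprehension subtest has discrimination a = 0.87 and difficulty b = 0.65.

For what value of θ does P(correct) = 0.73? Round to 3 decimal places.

P(θ) = 1 / (1 + exp(−a(θ − b)))
logit = ln(0.7300/0.2700) = 0.9946
θ = b + logit/(a) = 0.65 + 0.9946/0.8700 = 1.7932

1.793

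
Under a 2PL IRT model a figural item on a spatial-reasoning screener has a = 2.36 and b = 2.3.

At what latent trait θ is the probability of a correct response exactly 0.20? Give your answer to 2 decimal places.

P(θ) = 1 / (1 + exp(−a(θ − b)))
logit = ln(0.2000/0.8000) = -1.3863
θ = b + logit/(a) = 2.3 + (-1.3863)/2.3600 = 1.7126

1.71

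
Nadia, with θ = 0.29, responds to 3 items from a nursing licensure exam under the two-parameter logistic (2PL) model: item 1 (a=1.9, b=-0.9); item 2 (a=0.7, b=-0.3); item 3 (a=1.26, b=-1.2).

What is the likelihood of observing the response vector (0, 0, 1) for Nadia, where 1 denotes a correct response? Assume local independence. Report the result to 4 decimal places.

P(θ) = 1 / (1 + exp(−a(θ − b)))
P_1 = 1/(1+e^{-2.2610}) = 0.9056
P_2 = 1/(1+e^{-0.4130}) = 0.6018
P_3 = 1/(1+e^{-1.8774}) = 0.8673
L = (1−P_1) × (1−P_2) × P_3 = 0.0944 × 0.3982 × 0.8673 = 0.03260

0.0326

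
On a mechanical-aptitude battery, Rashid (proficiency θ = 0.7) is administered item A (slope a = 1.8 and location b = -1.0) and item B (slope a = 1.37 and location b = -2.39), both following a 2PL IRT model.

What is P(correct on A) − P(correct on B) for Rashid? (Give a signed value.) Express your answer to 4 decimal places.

-0.0305

P(θ) = 1 / (1 + exp(−a(θ − b)))
P_A = 0.9552
P_B = 0.9857
P_A − P_B = -0.0305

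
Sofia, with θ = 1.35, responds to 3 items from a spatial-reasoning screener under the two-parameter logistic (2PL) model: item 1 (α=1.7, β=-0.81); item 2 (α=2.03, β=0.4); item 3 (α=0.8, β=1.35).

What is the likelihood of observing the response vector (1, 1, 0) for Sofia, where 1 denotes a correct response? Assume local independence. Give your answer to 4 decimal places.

0.4257

P(θ) = 1 / (1 + exp(−α(θ − β)))
P_1 = 1/(1+e^{-3.6720}) = 0.9752
P_2 = 1/(1+e^{-1.9285}) = 0.8731
P_3 = 1/(1+e^{0.0000}) = 0.5000
L = P_1 × P_2 × (1−P_3) = 0.9752 × 0.8731 × 0.5000 = 0.42572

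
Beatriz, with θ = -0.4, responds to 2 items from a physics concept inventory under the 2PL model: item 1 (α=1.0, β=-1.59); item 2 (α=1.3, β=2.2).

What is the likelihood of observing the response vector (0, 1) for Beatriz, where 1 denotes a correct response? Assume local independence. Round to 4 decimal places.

0.0077

P(θ) = 1 / (1 + exp(−α(θ − β)))
P_1 = 1/(1+e^{-1.1900}) = 0.7667
P_2 = 1/(1+e^{3.3800}) = 0.0329
L = (1−P_1) × P_2 = 0.2333 × 0.0329 = 0.00768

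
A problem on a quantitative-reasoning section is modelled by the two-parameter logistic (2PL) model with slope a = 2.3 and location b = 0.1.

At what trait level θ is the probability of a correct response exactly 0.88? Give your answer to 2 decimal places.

P(θ) = 1 / (1 + exp(−a(θ − b)))
logit = ln(0.8800/0.1200) = 1.9924
θ = b + logit/(a) = 0.1 + 1.9924/2.3000 = 0.9663

0.97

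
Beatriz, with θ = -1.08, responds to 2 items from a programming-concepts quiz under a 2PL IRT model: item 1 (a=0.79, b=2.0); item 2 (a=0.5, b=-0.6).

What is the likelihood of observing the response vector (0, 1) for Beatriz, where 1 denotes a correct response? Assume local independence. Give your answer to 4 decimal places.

P(θ) = 1 / (1 + exp(−a(θ − b)))
P_1 = 1/(1+e^{2.4332}) = 0.0807
P_2 = 1/(1+e^{0.2400}) = 0.4403
L = (1−P_1) × P_2 = 0.9193 × 0.4403 = 0.40477

0.4048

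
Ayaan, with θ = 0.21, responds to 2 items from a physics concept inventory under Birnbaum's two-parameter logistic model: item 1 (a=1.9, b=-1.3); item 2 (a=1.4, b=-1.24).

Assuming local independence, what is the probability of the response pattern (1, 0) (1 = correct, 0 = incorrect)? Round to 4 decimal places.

P(θ) = 1 / (1 + exp(−a(θ − b)))
P_1 = 1/(1+e^{-2.8690}) = 0.9463
P_2 = 1/(1+e^{-2.0300}) = 0.8839
L = P_1 × (1−P_2) = 0.9463 × 0.1161 = 0.10985

0.1099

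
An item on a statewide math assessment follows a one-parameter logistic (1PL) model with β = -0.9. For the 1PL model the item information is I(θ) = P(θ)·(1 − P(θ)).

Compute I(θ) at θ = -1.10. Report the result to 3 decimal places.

0.248

P = 1/(1+e^{0.2000}) = 0.4502
P(1−P) = 0.4502 × 0.5498 = 0.2475
I = P(1−P) = 0.24752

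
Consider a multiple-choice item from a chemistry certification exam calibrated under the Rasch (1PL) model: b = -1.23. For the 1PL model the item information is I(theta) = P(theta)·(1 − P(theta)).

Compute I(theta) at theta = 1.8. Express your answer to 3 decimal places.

P = 1/(1+e^{-3.0300}) = 0.9539
P(1−P) = 0.9539 × 0.0461 = 0.0440
I = P(1−P) = 0.04396

0.044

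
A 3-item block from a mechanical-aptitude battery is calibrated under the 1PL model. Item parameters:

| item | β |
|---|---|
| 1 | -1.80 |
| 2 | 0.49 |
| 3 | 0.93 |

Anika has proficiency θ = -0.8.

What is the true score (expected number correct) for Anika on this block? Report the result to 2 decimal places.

P(θ) = 1 / (1 + exp(−(θ − β)))
P_1 = 1/(1+e^{-1.0000}) = 0.7311
P_2 = 1/(1+e^{1.2900}) = 0.2159
P_3 = 1/(1+e^{1.7300}) = 0.1506
E[score] = 0.7311 + 0.2159 + 0.1506 = 1.0975

1.10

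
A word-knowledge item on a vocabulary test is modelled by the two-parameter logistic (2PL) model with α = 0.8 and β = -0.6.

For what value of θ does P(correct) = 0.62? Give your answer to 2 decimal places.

P(θ) = 1 / (1 + exp(−α(θ − β)))
logit = ln(0.6200/0.3800) = 0.4895
θ = β + logit/(α) = -0.6 + 0.4895/0.8000 = 0.0119

0.01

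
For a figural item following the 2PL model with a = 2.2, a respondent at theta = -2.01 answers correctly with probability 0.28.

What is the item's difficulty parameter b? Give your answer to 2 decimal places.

P(theta) = 1 / (1 + exp(−a(theta − b)))
logit(0.28) = ln(0.28/0.72) = -0.9445
b = theta − logit/(a) = -2.01 − (-0.9445)/2.2000 = -1.5807

-1.58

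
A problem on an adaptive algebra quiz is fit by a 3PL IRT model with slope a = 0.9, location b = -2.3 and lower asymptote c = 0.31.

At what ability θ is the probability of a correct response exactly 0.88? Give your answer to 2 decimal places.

-0.57

P(θ) = c + (1 − c) · 1 / (1 + exp(−a(θ − b)))
Remove guessing floor: (0.88 − 0.31)/(1 − 0.31) = 0.8261
logit = ln(0.8261/0.1739) = 1.5581
θ = b + logit/(a) = -2.3 + 1.5581/0.9000 = -0.5687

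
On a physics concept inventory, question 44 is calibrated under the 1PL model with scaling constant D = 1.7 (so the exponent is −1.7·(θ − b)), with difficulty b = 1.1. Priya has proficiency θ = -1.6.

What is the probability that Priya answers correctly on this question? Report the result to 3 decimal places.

0.010

P(θ) = 1 / (1 + exp(−D·(θ − b)))
Exponent: 1.7 × (-1.6 − 1.1) = -4.5900
1/(1 + e^{4.5900}) = 0.0101
P = 0.0101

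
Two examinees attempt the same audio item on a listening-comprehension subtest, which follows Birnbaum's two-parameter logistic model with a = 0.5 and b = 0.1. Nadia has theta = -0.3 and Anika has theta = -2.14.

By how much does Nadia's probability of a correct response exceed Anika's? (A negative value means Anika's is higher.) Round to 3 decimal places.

P(theta) = 1 / (1 + exp(−a(theta − b)))
P(Nadia) = 0.4502  [exponent -0.2000]
P(Anika) = 0.2460  [exponent -1.1200]
Difference = 0.4502 − 0.2460 = 0.2042

0.204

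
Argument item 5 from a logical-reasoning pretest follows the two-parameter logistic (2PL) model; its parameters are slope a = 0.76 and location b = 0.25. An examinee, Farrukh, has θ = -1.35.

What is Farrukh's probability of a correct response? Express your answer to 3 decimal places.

P(θ) = 1 / (1 + exp(−a(θ − b)))
Exponent: 0.76 × (-1.35 − 0.25) = -1.2160
1/(1 + e^{1.2160}) = 0.2286

0.229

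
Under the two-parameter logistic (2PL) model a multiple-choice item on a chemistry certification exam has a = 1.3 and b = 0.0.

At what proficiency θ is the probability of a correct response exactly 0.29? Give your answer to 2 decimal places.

P(θ) = 1 / (1 + exp(−a(θ − b)))
logit = ln(0.2900/0.7100) = -0.8954
θ = b + logit/(a) = 0.0 + (-0.8954)/1.3000 = -0.6888

-0.69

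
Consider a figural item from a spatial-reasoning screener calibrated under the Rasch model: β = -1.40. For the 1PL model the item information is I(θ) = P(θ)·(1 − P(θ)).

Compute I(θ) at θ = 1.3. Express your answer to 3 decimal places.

0.059

P = 1/(1+e^{-2.7000}) = 0.9370
P(1−P) = 0.9370 × 0.0630 = 0.0590
I = P(1−P) = 0.05901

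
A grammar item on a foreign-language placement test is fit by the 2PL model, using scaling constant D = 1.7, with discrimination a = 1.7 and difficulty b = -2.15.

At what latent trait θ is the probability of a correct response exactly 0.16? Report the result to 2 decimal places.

P(θ) = 1 / (1 + exp(−D·a(θ − b)))
logit = ln(0.1600/0.8400) = -1.6582
θ = b + logit/(1.7·a) = -2.15 + (-1.6582)/2.8900 = -2.7238

-2.72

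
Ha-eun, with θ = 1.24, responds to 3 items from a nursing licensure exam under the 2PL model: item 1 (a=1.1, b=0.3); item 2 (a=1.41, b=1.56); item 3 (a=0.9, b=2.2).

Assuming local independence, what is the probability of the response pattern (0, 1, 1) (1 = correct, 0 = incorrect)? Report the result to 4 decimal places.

P(θ) = 1 / (1 + exp(−a(θ − b)))
P_1 = 1/(1+e^{-1.0340}) = 0.7377
P_2 = 1/(1+e^{0.4512}) = 0.3891
P_3 = 1/(1+e^{0.8640}) = 0.2965
L = (1−P_1) × P_2 × P_3 = 0.2623 × 0.3891 × 0.2965 = 0.03026

0.0303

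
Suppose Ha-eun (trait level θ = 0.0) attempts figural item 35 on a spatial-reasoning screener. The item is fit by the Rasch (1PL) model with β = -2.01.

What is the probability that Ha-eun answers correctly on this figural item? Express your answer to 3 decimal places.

P(θ) = 1 / (1 + exp(−(θ − β)))
Exponent: (0.0 − (-2.01)) = 2.0100
1/(1 + e^{-2.0100}) = 0.8818
P = 0.8818

0.882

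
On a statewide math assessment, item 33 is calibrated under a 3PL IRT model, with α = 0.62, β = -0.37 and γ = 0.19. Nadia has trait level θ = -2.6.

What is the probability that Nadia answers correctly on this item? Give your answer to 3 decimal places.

P(θ) = γ + (1 − γ) · 1 / (1 + exp(−α(θ − β)))
Exponent: 0.62 × (-2.6 − (-0.37)) = -1.3826
1/(1 + e^{1.3826}) = 0.2006
P = 0.19 + 0.81 × 0.2006 = 0.3525

0.352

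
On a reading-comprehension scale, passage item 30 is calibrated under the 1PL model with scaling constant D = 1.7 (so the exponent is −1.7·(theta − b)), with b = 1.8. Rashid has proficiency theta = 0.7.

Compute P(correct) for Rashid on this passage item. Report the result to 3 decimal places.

P(theta) = 1 / (1 + exp(−D·(theta − b)))
Exponent: 1.7 × (0.7 − 1.8) = -1.8700
1/(1 + e^{1.8700}) = 0.1335
P = 0.1335

0.134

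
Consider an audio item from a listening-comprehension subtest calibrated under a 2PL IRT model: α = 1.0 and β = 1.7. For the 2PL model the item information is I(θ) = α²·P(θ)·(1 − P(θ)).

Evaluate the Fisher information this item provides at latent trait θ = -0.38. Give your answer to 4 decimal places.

0.0987

P = 1/(1+e^{2.0800}) = 0.1111
P(1−P) = 0.1111 × 0.8889 = 0.0987
I = α² × P(1−P) = 1.0² × 0.0987 = 0.09872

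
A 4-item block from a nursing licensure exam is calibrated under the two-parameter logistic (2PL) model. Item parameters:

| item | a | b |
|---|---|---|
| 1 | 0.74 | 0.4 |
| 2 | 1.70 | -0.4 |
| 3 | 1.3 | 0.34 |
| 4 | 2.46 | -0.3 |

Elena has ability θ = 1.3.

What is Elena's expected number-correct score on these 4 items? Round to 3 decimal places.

3.366

P(θ) = 1 / (1 + exp(−a(θ − b)))
P_1 = 1/(1+e^{-0.6660}) = 0.6606
P_2 = 1/(1+e^{-2.8900}) = 0.9473
P_3 = 1/(1+e^{-1.2480}) = 0.7770
P_4 = 1/(1+e^{-3.9360}) = 0.9808
E[score] = 0.6606 + 0.9473 + 0.7770 + 0.9808 = 3.3658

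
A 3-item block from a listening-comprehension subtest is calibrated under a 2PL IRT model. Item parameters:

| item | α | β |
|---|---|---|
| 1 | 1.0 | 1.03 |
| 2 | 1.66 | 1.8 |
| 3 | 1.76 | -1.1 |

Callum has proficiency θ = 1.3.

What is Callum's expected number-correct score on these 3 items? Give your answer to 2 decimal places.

1.86

P(θ) = 1 / (1 + exp(−α(θ − β)))
P_1 = 1/(1+e^{-0.2700}) = 0.5671
P_2 = 1/(1+e^{0.8300}) = 0.3036
P_3 = 1/(1+e^{-4.2240}) = 0.9856
E[score] = 0.5671 + 0.3036 + 0.9856 = 1.8563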